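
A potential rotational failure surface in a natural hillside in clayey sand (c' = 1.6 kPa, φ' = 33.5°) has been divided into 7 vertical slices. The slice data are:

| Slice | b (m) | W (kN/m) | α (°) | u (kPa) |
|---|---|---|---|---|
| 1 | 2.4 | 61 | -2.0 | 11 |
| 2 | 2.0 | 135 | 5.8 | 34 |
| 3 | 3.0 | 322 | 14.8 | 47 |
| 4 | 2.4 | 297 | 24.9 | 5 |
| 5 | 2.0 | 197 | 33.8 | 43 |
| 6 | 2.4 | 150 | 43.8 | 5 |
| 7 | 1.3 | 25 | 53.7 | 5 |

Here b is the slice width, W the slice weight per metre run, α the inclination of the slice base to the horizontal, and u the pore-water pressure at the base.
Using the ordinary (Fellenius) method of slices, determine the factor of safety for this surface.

FS = 1.06

Ordinary method of slices: FS = Σ[c'·Δl_i + (W_i cosα_i − u_i·Δl_i)·tanφ'] / Σ W_i sinα_i, with Δl_i = b_i / cosα_i.
Slice 1: Δl = 2.4/cos(-2.0°) = 2.401 m; N'_1 = 61·cos(-2.0°) − 11·2.401 = 34.5; c'Δl = 3.84; W sinα = -2.1
Slice 2: Δl = 2.0/cos5.8° = 2.010 m; N'_2 = 135·cos5.8° − 34·2.010 = 66.0; c'Δl = 3.22; W sinα = 13.6
Slice 3: Δl = 3.0/cos14.8° = 3.103 m; N'_3 = 322·cos14.8° − 47·3.103 = 165.5; c'Δl = 4.96; W sinα = 82.3
Slice 4: Δl = 2.4/cos24.9° = 2.646 m; N'_4 = 297·cos24.9° − 5·2.646 = 256.2; c'Δl = 4.23; W sinα = 125.0
Slice 5: Δl = 2.0/cos33.8° = 2.407 m; N'_5 = 197·cos33.8° − 43·2.407 = 60.2; c'Δl = 3.85; W sinα = 109.6
Slice 6: Δl = 2.4/cos43.8° = 3.325 m; N'_6 = 150·cos43.8° − 5·3.325 = 91.6; c'Δl = 5.32; W sinα = 103.8
Slice 7: Δl = 1.3/cos53.7° = 2.196 m; N'_7 = 25·cos53.7° − 5·2.196 = 3.8; c'Δl = 3.51; W sinα = 20.1
Σc'Δl = 28.9 kN/m; ΣN' = 677.8 kN/m; ΣW sinα = 452.4 kN/m
Resisting = 28.9 + 677.8·tan33.5° = 28.9 + 448.6 = 477.6 kN/m
FS = 477.6 / 452.4 = 1.056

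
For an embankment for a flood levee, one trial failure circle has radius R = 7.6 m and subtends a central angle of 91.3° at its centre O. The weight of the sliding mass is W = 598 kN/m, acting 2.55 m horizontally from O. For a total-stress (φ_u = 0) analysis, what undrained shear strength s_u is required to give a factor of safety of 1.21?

FS = s_u·L_a·R / (W·d), so s_u = FS·W·d / (L_a·R).
Arc length L_a = R·θ = 7.6·(91.3°·π/180) = 7.6·1.5935 = 12.11 m
s_u = 1.21·598·2.55 / (12.11·7.6) = 1845.1 / 92.04 = 20.05 kPa

s_u = 20.0 kPa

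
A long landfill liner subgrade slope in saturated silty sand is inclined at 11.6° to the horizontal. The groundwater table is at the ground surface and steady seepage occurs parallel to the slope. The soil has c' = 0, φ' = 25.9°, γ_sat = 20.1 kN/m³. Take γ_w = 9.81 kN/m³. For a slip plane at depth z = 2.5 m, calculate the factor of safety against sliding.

FS = 1.21

With seepage parallel to the slope and the water table at the surface, the effective normal stress on the slip plane uses the buoyant unit weight γ' = γ_sat − γ_w while the driving shear stress uses γ_sat:
FS = [c' + γ' z cos²β tanφ'] / [γ_sat z sinβ cosβ]
(For c' = 0 this reduces to FS = (γ'/γ_sat)·tanφ'/tanβ.)
γ' = 20.1 − 9.81 = 10.29 kN/m³
Numerator = 0.0 + 10.29·2.5·cos²11.6°·tan25.9° = 0.0 + 10.29·2.5·0.9596·0.4856 = 11.986 kPa
Denominator = 20.1·2.5·sin11.6°·cos11.6° = 20.1·2.5·0.2011·0.9796 = 9.898 kPa
FS = 11.986 / 9.898 = 1.211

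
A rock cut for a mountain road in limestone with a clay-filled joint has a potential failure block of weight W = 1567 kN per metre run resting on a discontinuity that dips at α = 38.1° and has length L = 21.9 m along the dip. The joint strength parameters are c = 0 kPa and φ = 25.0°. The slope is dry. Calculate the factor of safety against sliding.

FS = 0.59

Resolving the block weight along and normal to the plane and applying the Mohr–Coulomb strength on the joint:
N' = W cosα = 1567·cos38.1° = 1233.1 kN/m
Driving force T = W sinα = 1567·sin38.1° = 966.9 kN/m
Resisting force R = c·L + N'·tanφ = 0·21.9 + 1233.1·tan25.0° = 0.0 + 575.0 = 575.0 kN/m
FS = R / T = 575.0 / 966.9 = 0.595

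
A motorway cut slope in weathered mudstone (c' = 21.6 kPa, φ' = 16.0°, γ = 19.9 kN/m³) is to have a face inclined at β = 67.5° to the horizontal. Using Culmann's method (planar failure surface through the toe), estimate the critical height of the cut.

H_c = 10.21 m

Culmann's analysis gives the critical failure plane at α_cr = (β + φ')/2 = (67.5 + 16.0)/2 = 41.8°, and the critical height
H_c = (4c'/γ) · sinβ cosφ' / [1 − cos(β − φ')]
    = (4·21.6/19.9) · sin67.5°·cos16.0° / [1 − cos(51.5°)]
    = 4.342 · 0.9239·0.9613 / [1 − 0.6225]
    = 4.342 · 0.8881 / 0.3775
    = 10.21 m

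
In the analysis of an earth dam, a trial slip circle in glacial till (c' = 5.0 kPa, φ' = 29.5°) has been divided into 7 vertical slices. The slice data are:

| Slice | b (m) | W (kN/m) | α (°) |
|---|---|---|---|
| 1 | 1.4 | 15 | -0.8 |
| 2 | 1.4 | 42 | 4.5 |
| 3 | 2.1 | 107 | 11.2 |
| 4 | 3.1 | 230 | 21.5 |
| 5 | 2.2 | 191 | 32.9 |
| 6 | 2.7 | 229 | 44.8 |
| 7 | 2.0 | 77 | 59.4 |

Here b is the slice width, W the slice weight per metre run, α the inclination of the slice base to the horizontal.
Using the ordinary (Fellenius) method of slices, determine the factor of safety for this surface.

Ordinary method of slices: FS = Σ[c'·Δl_i + (W_i cosα_i)·tanφ'] / Σ W_i sinα_i, with Δl_i = b_i / cosα_i.
Slice 1: Δl = 1.4/cos(-0.8°) = 1.400 m; N'_1 = 15·cos(-0.8°) = 15.0; c'Δl = 7.00; W sinα = -0.2
Slice 2: Δl = 1.4/cos4.5° = 1.404 m; N'_2 = 42·cos4.5° = 41.9; c'Δl = 7.02; W sinα = 3.3
Slice 3: Δl = 2.1/cos11.2° = 2.141 m; N'_3 = 107·cos11.2° = 105.0; c'Δl = 10.70; W sinα = 20.8
Slice 4: Δl = 3.1/cos21.5° = 3.332 m; N'_4 = 230·cos21.5° = 214.0; c'Δl = 16.66; W sinα = 84.3
Slice 5: Δl = 2.2/cos32.9° = 2.620 m; N'_5 = 191·cos32.9° = 160.4; c'Δl = 13.10; W sinα = 103.7
Slice 6: Δl = 2.7/cos44.8° = 3.805 m; N'_6 = 229·cos44.8° = 162.5; c'Δl = 19.03; W sinα = 161.4
Slice 7: Δl = 2.0/cos59.4° = 3.929 m; N'_7 = 77·cos59.4° = 39.2; c'Δl = 19.64; W sinα = 66.3
Σc'Δl = 93.2 kN/m; ΣN' = 737.9 kN/m; ΣW sinα = 439.5 kN/m
Resisting = 93.2 + 737.9·tan29.5° = 93.2 + 417.5 = 510.6 kN/m
FS = 510.6 / 439.5 = 1.162

FS = 1.16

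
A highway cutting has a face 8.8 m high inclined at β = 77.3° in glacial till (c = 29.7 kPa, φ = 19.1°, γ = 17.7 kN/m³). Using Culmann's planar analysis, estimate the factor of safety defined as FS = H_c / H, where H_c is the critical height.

FS = 1.49

H_c = (4c/γ) · sinβ cosφ / [1 − cos(β − φ)]
    = (4·29.7/17.7) · sin77.3°·cos19.1° / [1 − cos58.2°]
    = 6.712 · 0.9218 / 0.4730 = 13.08 m
FS = H_c / H = 13.08 / 8.8 = 1.486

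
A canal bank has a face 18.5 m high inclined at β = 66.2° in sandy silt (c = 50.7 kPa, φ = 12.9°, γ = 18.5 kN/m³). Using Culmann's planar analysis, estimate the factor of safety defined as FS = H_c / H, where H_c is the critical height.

FS = 1.31

H_c = (4c/γ) · sinβ cosφ / [1 − cos(β − φ)]
    = (4·50.7/18.5) · sin66.2°·cos12.9° / [1 − cos53.3°]
    = 10.962 · 0.8919 / 0.4024 = 24.30 m
FS = H_c / H = 24.30 / 18.5 = 1.313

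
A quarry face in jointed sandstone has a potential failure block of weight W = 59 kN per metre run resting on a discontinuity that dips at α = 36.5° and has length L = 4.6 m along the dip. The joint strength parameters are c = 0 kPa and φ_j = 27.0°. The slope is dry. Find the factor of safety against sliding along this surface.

Resolving the block weight along and normal to the plane and applying the Mohr–Coulomb strength on the joint:
N' = W cosα = 59·cos36.5° = 47.4 kN/m
Driving force T = W sinα = 59·sin36.5° = 35.1 kN/m
Resisting force R = c·L + N'·tanφ_j = 0·4.6 + 47.4·tan27.0° = 0.0 + 24.2 = 24.2 kN/m
FS = R / T = 24.2 / 35.1 = 0.689

FS = 0.69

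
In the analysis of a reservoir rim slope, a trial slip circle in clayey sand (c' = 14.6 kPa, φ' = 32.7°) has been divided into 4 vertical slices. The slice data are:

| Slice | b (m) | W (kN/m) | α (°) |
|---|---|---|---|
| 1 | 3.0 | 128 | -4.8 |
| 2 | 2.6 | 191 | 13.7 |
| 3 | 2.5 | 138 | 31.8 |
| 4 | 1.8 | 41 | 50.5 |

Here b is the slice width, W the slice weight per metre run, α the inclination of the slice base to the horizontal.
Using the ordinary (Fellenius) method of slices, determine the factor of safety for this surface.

FS = 3.31

Ordinary method of slices: FS = Σ[c'·Δl_i + (W_i cosα_i)·tanφ'] / Σ W_i sinα_i, with Δl_i = b_i / cosα_i.
Slice 1: Δl = 3.0/cos(-4.8°) = 3.011 m; N'_1 = 128·cos(-4.8°) = 127.6; c'Δl = 43.95; W sinα = -10.7
Slice 2: Δl = 2.6/cos13.7° = 2.676 m; N'_2 = 191·cos13.7° = 185.6; c'Δl = 39.07; W sinα = 45.2
Slice 3: Δl = 2.5/cos31.8° = 2.942 m; N'_3 = 138·cos31.8° = 117.3; c'Δl = 42.95; W sinα = 72.7
Slice 4: Δl = 1.8/cos50.5° = 2.830 m; N'_4 = 41·cos50.5° = 26.1; c'Δl = 41.32; W sinα = 31.6
Σc'Δl = 167.3 kN/m; ΣN' = 456.5 kN/m; ΣW sinα = 138.9 kN/m
Resisting = 167.3 + 456.5·tan32.7° = 167.3 + 293.1 = 460.3 kN/m
FS = 460.3 / 138.9 = 3.315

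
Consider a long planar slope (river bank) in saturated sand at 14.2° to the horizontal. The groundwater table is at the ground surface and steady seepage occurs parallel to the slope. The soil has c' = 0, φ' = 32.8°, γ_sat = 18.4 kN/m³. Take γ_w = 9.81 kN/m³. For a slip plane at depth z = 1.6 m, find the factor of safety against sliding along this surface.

FS = 1.19

With seepage parallel to the slope and the water table at the surface, the effective normal stress on the slip plane uses the buoyant unit weight γ' = γ_sat − γ_w while the driving shear stress uses γ_sat:
FS = [c' + γ' z cos²β tanφ'] / [γ_sat z sinβ cosβ]
(For c' = 0 this reduces to FS = (γ'/γ_sat)·tanφ'/tanβ.)
γ' = 18.4 − 9.81 = 8.59 kN/m³
Numerator = 0.0 + 8.59·1.6·cos²14.2°·tan32.8° = 0.0 + 8.59·1.6·0.9398·0.6445 = 8.324 kPa
Denominator = 18.4·1.6·sin14.2°·cos14.2° = 18.4·1.6·0.2453·0.9694 = 7.001 kPa
FS = 8.324 / 7.001 = 1.189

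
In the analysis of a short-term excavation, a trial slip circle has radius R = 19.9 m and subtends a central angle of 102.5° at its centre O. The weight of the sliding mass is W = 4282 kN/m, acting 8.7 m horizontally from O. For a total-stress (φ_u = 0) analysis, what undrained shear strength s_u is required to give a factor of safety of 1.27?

s_u = 66.8 kPa

FS = s_u·L_a·R / (W·d), so s_u = FS·W·d / (L_a·R).
Arc length L_a = R·θ = 19.9·(102.5°·π/180) = 19.9·1.7890 = 35.60 m
s_u = 1.27·4282·8.7 / (35.60·19.9) = 47311.8 / 708.45 = 66.78 kPa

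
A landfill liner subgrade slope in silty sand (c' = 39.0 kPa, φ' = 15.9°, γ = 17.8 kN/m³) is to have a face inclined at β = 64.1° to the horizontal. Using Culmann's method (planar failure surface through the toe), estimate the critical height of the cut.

H_c = 22.74 m

Culmann's analysis gives the critical failure plane at α_cr = (β + φ')/2 = (64.1 + 15.9)/2 = 40.0°, and the critical height
H_c = (4c'/γ) · sinβ cosφ' / [1 − cos(β − φ')]
    = (4·39.0/17.8) · sin64.1°·cos15.9° / [1 − cos(48.2°)]
    = 8.764 · 0.8996·0.9617 / [1 − 0.6665]
    = 8.764 · 0.8651 / 0.3335
    = 22.74 m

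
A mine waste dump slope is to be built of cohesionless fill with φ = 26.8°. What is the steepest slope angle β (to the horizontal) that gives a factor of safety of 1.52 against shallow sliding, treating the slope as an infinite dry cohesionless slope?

β = 18.4°

For an infinite dry cohesionless slope FS = tanφ/tanβ, so tanβ = tanφ / FS.
tanβ = tan26.8° / 1.52 = 0.5051 / 1.52 = 0.3323
β = arctan(0.3323) = 18.38°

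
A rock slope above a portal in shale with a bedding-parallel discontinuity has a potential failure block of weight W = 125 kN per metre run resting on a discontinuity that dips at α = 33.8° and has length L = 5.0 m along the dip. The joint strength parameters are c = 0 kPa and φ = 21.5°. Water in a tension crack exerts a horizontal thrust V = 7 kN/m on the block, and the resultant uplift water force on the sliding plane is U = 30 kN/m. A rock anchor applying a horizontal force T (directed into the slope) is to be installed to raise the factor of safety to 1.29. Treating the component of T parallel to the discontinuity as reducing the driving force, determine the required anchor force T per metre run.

T = 54 kN/m

Resolving forces along and normal to the sliding plane, with the horizontal anchor force T adding T·sinα to the effective normal force and T·cosα acting up the plane against the driving force:
FS = [cL + (W cosα − U − V sinα + T sinα) tanφ] / [W sinα + V cosα − T cosα]
Without the anchor: N' = 70.0 kN/m, driving T_d = 75.4 kN/m, resisting R = 0·5.0 + 70.0·tan21.5° = 27.6 kN/m, FS = 0.37.
Setting FS = 1.29 and solving for T:
1.29·(75.4 − T cos33.8°) = 27.6 + T sin33.8°·tan21.5°
T·(sin33.8°·tan21.5° + 1.29·cos33.8°) = 1.29·75.4 − 27.6
T·(0.5563·0.3939 + 1.29·0.8310) = 97.2 − 27.6 = 69.6
T·1.2911 = 69.6
T = 53.9 kN/m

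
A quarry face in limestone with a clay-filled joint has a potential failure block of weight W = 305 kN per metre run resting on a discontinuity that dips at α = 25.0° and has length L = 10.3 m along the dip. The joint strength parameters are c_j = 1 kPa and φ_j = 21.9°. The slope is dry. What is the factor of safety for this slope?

Resolving the block weight along and normal to the plane and applying the Mohr–Coulomb strength on the joint:
N' = W cosα = 305·cos25.0° = 276.4 kN/m
Driving force T = W sinα = 305·sin25.0° = 128.9 kN/m
Resisting force R = c_j·L + N'·tanφ_j = 1·10.3 + 276.4·tan21.9° = 10.3 + 111.1 = 121.4 kN/m
FS = R / T = 121.4 / 128.9 = 0.942

FS = 0.94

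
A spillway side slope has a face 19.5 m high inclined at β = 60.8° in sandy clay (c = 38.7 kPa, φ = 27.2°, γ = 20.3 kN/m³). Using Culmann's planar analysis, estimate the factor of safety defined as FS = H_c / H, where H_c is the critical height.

FS = 1.82

H_c = (4c/γ) · sinβ cosφ / [1 − cos(β − φ)]
    = (4·38.7/20.3) · sin60.8°·cos27.2° / [1 − cos33.6°]
    = 7.626 · 0.7764 / 0.1671 = 35.44 m
FS = H_c / H = 35.44 / 19.5 = 1.817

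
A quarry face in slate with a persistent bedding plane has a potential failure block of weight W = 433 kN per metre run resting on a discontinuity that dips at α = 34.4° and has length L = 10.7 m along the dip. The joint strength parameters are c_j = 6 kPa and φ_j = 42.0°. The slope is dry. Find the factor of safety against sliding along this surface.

Resolving the block weight along and normal to the plane and applying the Mohr–Coulomb strength on the joint:
N' = W cosα = 433·cos34.4° = 357.3 kN/m
Driving force T = W sinα = 433·sin34.4° = 244.6 kN/m
Resisting force R = c_j·L + N'·tanφ_j = 6·10.7 + 357.3·tan42.0° = 64.2 + 321.7 = 385.9 kN/m
FS = R / T = 385.9 / 244.6 = 1.577

FS = 1.58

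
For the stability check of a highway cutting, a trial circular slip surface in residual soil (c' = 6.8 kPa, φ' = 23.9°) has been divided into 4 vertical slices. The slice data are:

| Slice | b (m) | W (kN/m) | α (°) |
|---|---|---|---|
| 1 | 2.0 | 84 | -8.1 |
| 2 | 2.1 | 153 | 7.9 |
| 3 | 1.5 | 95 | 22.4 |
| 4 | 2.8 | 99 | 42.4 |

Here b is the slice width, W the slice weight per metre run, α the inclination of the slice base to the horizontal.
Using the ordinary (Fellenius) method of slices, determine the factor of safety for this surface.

FS = 2.14

Ordinary method of slices: FS = Σ[c'·Δl_i + (W_i cosα_i)·tanφ'] / Σ W_i sinα_i, with Δl_i = b_i / cosα_i.
Slice 1: Δl = 2.0/cos(-8.1°) = 2.020 m; N'_1 = 84·cos(-8.1°) = 83.2; c'Δl = 13.74; W sinα = -11.8
Slice 2: Δl = 2.1/cos7.9° = 2.120 m; N'_2 = 153·cos7.9° = 151.5; c'Δl = 14.42; W sinα = 21.0
Slice 3: Δl = 1.5/cos22.4° = 1.622 m; N'_3 = 95·cos22.4° = 87.8; c'Δl = 11.03; W sinα = 36.2
Slice 4: Δl = 2.8/cos42.4° = 3.792 m; N'_4 = 99·cos42.4° = 73.1; c'Δl = 25.78; W sinα = 66.8
Σc'Δl = 65.0 kN/m; ΣN' = 395.6 kN/m; ΣW sinα = 112.2 kN/m
Resisting = 65.0 + 395.6·tan23.9° = 65.0 + 175.3 = 240.3 kN/m
FS = 240.3 / 112.2 = 2.143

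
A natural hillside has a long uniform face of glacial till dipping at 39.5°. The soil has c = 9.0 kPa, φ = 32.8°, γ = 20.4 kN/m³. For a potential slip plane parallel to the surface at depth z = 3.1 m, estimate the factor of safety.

FS = 1.07

For an infinite slope with a slip plane parallel to the surface (no pore pressure): FS = [c + γz cos²β tanφ] / [γz sinβ cosβ].
γz = 20.4·3.1 = 63.24 kN/m²
Numerator = 9.0 + 63.24·cos²39.5°·tan32.8° = 9.0 + 63.24·0.5954·0.6445 = 33.266 kPa
Denominator = 63.24·sin39.5°·cos39.5° = 63.24·0.6361·0.7716 = 31.039 kPa
FS = 33.266 / 31.039 = 1.072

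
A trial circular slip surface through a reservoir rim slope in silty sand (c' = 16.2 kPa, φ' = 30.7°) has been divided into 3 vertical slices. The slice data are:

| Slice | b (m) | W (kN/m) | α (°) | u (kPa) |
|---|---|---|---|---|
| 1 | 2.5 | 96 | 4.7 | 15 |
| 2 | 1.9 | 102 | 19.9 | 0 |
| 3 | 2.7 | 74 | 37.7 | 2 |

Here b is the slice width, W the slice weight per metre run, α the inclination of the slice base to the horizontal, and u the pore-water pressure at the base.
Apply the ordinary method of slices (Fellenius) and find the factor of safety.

FS = 2.86

Ordinary method of slices: FS = Σ[c'·Δl_i + (W_i cosα_i − u_i·Δl_i)·tanφ'] / Σ W_i sinα_i, with Δl_i = b_i / cosα_i.
Slice 1: Δl = 2.5/cos4.7° = 2.508 m; N'_1 = 96·cos4.7° − 15·2.508 = 58.1; c'Δl = 40.64; W sinα = 7.9
Slice 2: Δl = 1.9/cos19.9° = 2.021 m; N'_2 = 102·cos19.9° − 0·2.021 = 95.9; c'Δl = 32.73; W sinα = 34.7
Slice 3: Δl = 2.7/cos37.7° = 3.412 m; N'_3 = 74·cos37.7° − 2·3.412 = 51.7; c'Δl = 55.28; W sinα = 45.3
Σc'Δl = 128.7 kN/m; ΣN' = 205.7 kN/m; ΣW sinα = 87.8 kN/m
Resisting = 128.7 + 205.7·tan30.7° = 128.7 + 122.1 = 250.8 kN/m
FS = 250.8 / 87.8 = 2.855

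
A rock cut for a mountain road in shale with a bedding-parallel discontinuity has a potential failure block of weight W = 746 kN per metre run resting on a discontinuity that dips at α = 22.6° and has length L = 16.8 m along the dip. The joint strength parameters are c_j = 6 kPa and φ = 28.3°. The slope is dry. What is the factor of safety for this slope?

FS = 1.65

Resolving the block weight along and normal to the plane and applying the Mohr–Coulomb strength on the joint:
N' = W cosα = 746·cos22.6° = 688.7 kN/m
Driving force T = W sinα = 746·sin22.6° = 286.7 kN/m
Resisting force R = c_j·L + N'·tanφ = 6·16.8 + 688.7·tan28.3° = 100.8 + 370.8 = 471.6 kN/m
FS = R / T = 471.6 / 286.7 = 1.645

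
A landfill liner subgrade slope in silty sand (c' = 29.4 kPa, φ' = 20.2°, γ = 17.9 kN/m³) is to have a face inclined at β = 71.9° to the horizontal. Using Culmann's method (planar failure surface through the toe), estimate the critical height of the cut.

H_c = 15.41 m

Culmann's analysis gives the critical failure plane at α_cr = (β + φ')/2 = (71.9 + 20.2)/2 = 46.1°, and the critical height
H_c = (4c'/γ) · sinβ cosφ' / [1 − cos(β − φ')]
    = (4·29.4/17.9) · sin71.9°·cos20.2° / [1 − cos(51.7°)]
    = 6.570 · 0.9505·0.9385 / [1 − 0.6198]
    = 6.570 · 0.8921 / 0.3802
    = 15.41 m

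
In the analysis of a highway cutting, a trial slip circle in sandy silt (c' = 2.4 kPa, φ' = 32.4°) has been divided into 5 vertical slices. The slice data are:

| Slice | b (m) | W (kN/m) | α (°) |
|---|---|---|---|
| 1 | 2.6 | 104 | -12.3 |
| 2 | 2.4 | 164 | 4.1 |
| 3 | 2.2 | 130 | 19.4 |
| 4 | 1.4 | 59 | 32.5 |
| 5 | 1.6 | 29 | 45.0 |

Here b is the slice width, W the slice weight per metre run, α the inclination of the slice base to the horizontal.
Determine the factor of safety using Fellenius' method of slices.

FS = 3.74

Ordinary method of slices: FS = Σ[c'·Δl_i + (W_i cosα_i)·tanφ'] / Σ W_i sinα_i, with Δl_i = b_i / cosα_i.
Slice 1: Δl = 2.6/cos(-12.3°) = 2.661 m; N'_1 = 104·cos(-12.3°) = 101.6; c'Δl = 6.39; W sinα = -22.2
Slice 2: Δl = 2.4/cos4.1° = 2.406 m; N'_2 = 164·cos4.1° = 163.6; c'Δl = 5.77; W sinα = 11.7
Slice 3: Δl = 2.2/cos19.4° = 2.332 m; N'_3 = 130·cos19.4° = 122.6; c'Δl = 5.60; W sinα = 43.2
Slice 4: Δl = 1.4/cos32.5° = 1.660 m; N'_4 = 59·cos32.5° = 49.8; c'Δl = 3.98; W sinα = 31.7
Slice 5: Δl = 1.6/cos45.0° = 2.263 m; N'_5 = 29·cos45.0° = 20.5; c'Δl = 5.43; W sinα = 20.5
Σc'Δl = 27.2 kN/m; ΣN' = 458.1 kN/m; ΣW sinα = 85.0 kN/m
Resisting = 27.2 + 458.1·tan32.4° = 27.2 + 290.7 = 317.9 kN/m
FS = 317.9 / 85.0 = 3.742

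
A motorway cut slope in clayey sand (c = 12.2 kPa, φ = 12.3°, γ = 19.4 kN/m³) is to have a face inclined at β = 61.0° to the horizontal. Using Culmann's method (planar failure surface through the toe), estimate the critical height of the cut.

Culmann's analysis gives the critical failure plane at α_cr = (β + φ)/2 = (61.0 + 12.3)/2 = 36.6°, and the critical height
H_c = (4c/γ) · sinβ cosφ / [1 − cos(β − φ)]
    = (4·12.2/19.4) · sin61.0°·cos12.3° / [1 − cos(48.7°)]
    = 2.515 · 0.8746·0.9770 / [1 − 0.6600]
    = 2.515 · 0.8545 / 0.3400
    = 6.32 m

H_c = 6.32 m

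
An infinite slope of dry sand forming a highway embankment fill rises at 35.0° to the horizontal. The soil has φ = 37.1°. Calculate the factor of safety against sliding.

FS = 1.08

For a dry cohesionless infinite slope the factor of safety is FS = tanφ / tanβ.
FS = tan37.1° / tan35.0° = 0.7563 / 0.7002 = 1.080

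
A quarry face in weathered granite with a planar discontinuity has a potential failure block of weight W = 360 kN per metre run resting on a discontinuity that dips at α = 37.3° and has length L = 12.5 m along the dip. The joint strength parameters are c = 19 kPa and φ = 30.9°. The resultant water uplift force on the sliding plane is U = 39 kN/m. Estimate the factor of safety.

Resolving the block weight along and normal to the plane and applying the Mohr–Coulomb strength on the joint:
N' = W cosα − U = 360·cos37.3° − 39 = 247.4 kN/m
Driving force T = W sinα = 360·sin37.3° = 218.2 kN/m
Resisting force R = c·L + N'·tanφ = 19·12.5 + 247.4·tan30.9° = 237.5 + 148.0 = 385.5 kN/m
FS = R / T = 385.5 / 218.2 = 1.767

FS = 1.77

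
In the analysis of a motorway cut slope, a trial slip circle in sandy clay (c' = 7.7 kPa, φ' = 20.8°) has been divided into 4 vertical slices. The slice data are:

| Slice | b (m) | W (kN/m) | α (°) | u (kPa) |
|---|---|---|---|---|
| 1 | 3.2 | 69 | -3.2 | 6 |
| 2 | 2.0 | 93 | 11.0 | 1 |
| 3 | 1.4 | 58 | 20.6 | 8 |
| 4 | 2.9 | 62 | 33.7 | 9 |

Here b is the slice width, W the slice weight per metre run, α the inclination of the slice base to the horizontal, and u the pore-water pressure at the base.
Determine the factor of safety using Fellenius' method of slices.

FS = 2.26

Ordinary method of slices: FS = Σ[c'·Δl_i + (W_i cosα_i − u_i·Δl_i)·tanφ'] / Σ W_i sinα_i, with Δl_i = b_i / cosα_i.
Slice 1: Δl = 3.2/cos(-3.2°) = 3.205 m; N'_1 = 69·cos(-3.2°) − 6·3.205 = 49.7; c'Δl = 24.68; W sinα = -3.9
Slice 2: Δl = 2.0/cos11.0° = 2.037 m; N'_2 = 93·cos11.0° − 1·2.037 = 89.3; c'Δl = 15.69; W sinα = 17.7
Slice 3: Δl = 1.4/cos20.6° = 1.496 m; N'_3 = 58·cos20.6° − 8·1.496 = 42.3; c'Δl = 11.52; W sinα = 20.4
Slice 4: Δl = 2.9/cos33.7° = 3.486 m; N'_4 = 62·cos33.7° − 9·3.486 = 20.2; c'Δl = 26.84; W sinα = 34.4
Σc'Δl = 78.7 kN/m; ΣN' = 201.5 kN/m; ΣW sinα = 68.7 kN/m
Resisting = 78.7 + 201.5·tan20.8° = 78.7 + 76.5 = 155.2 kN/m
FS = 155.2 / 68.7 = 2.260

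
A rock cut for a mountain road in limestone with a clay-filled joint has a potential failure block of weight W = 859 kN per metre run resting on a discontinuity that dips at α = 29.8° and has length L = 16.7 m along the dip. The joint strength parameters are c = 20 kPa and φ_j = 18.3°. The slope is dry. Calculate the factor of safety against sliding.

Resolving the block weight along and normal to the plane and applying the Mohr–Coulomb strength on the joint:
N' = W cosα = 859·cos29.8° = 745.4 kN/m
Driving force T = W sinα = 859·sin29.8° = 426.9 kN/m
Resisting force R = c·L + N'·tanφ_j = 20·16.7 + 745.4·tan18.3° = 334.0 + 246.5 = 580.5 kN/m
FS = R / T = 580.5 / 426.9 = 1.360

FS = 1.36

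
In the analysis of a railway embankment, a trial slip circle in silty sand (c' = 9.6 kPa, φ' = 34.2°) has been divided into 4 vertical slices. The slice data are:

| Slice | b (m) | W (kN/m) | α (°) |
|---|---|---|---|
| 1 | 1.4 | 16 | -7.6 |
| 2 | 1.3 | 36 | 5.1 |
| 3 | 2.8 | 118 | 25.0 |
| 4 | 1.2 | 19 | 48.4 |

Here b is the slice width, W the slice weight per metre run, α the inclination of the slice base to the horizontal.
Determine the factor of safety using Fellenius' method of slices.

FS = 2.91

Ordinary method of slices: FS = Σ[c'·Δl_i + (W_i cosα_i)·tanφ'] / Σ W_i sinα_i, with Δl_i = b_i / cosα_i.
Slice 1: Δl = 1.4/cos(-7.6°) = 1.412 m; N'_1 = 16·cos(-7.6°) = 15.9; c'Δl = 13.56; W sinα = -2.1
Slice 2: Δl = 1.3/cos5.1° = 1.305 m; N'_2 = 36·cos5.1° = 35.9; c'Δl = 12.53; W sinα = 3.2
Slice 3: Δl = 2.8/cos25.0° = 3.089 m; N'_3 = 118·cos25.0° = 106.9; c'Δl = 29.66; W sinα = 49.9
Slice 4: Δl = 1.2/cos48.4° = 1.807 m; N'_4 = 19·cos48.4° = 12.6; c'Δl = 17.35; W sinα = 14.2
Σc'Δl = 73.1 kN/m; ΣN' = 171.3 kN/m; ΣW sinα = 65.2 kN/m
Resisting = 73.1 + 171.3·tan34.2° = 73.1 + 116.4 = 189.5 kN/m
FS = 189.5 / 65.2 = 2.908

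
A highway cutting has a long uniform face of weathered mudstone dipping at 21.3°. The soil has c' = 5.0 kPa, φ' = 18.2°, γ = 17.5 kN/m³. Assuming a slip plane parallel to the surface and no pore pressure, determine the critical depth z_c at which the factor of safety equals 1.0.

Setting FS = 1.00 in FS = [c' + γz cos²β tanφ'] / [γz sinβ cosβ] and solving for z:
z = c' / [γ cosβ (FS·sinβ − cosβ·tanφ')]
  = 5.0 / [17.5·cos21.3°·(1.00·sin21.3° − cos21.3°·tan18.2°)]
  = 5.0 / [17.5·0.9317·(1.00·0.3633 − 0.9317·0.3288)]
  = 5.0 / 0.9282 = 5.387 m

z_c = 5.39 m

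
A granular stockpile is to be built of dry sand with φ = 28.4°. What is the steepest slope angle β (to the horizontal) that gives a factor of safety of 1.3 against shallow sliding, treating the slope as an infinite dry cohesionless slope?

β = 22.6°

For an infinite dry cohesionless slope FS = tanφ/tanβ, so tanβ = tanφ / FS.
tanβ = tan28.4° / 1.3 = 0.5407 / 1.3 = 0.4159
β = arctan(0.4159) = 22.58°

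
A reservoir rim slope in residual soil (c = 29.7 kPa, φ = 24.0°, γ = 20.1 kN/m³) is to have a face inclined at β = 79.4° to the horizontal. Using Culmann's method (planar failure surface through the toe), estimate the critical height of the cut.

Culmann's analysis gives the critical failure plane at α_cr = (β + φ)/2 = (79.4 + 24.0)/2 = 51.7°, and the critical height
H_c = (4c/γ) · sinβ cosφ / [1 − cos(β − φ)]
    = (4·29.7/20.1) · sin79.4°·cos24.0° / [1 − cos(55.4°)]
    = 5.910 · 0.9829·0.9135 / [1 − 0.5678]
    = 5.910 · 0.8980 / 0.4322
    = 12.28 m

H_c = 12.28 m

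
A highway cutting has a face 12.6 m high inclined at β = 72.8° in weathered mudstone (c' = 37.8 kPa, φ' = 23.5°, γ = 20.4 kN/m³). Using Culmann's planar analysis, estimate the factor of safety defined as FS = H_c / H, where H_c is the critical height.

FS = 1.48

H_c = (4c'/γ) · sinβ cosφ' / [1 − cos(β − φ')]
    = (4·37.8/20.4) · sin72.8°·cos23.5° / [1 − cos49.3°]
    = 7.412 · 0.8760 / 0.3479 = 18.66 m
FS = H_c / H = 18.66 / 12.6 = 1.481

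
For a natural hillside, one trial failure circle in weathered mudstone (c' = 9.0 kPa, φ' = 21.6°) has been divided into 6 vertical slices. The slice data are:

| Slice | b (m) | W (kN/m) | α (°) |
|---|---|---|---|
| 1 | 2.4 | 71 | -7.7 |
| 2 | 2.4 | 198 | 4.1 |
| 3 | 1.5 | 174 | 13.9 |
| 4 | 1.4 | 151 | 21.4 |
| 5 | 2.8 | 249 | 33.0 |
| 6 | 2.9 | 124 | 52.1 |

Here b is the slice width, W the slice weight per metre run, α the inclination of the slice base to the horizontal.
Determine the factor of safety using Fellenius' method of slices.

Ordinary method of slices: FS = Σ[c'·Δl_i + (W_i cosα_i)·tanφ'] / Σ W_i sinα_i, with Δl_i = b_i / cosα_i.
Slice 1: Δl = 2.4/cos(-7.7°) = 2.422 m; N'_1 = 71·cos(-7.7°) = 70.4; c'Δl = 21.80; W sinα = -9.5
Slice 2: Δl = 2.4/cos4.1° = 2.406 m; N'_2 = 198·cos4.1° = 197.5; c'Δl = 21.66; W sinα = 14.2
Slice 3: Δl = 1.5/cos13.9° = 1.545 m; N'_3 = 174·cos13.9° = 168.9; c'Δl = 13.91; W sinα = 41.8
Slice 4: Δl = 1.4/cos21.4° = 1.504 m; N'_4 = 151·cos21.4° = 140.6; c'Δl = 13.53; W sinα = 55.1
Slice 5: Δl = 2.8/cos33.0° = 3.339 m; N'_5 = 249·cos33.0° = 208.8; c'Δl = 30.05; W sinα = 135.6
Slice 6: Δl = 2.9/cos52.1° = 4.721 m; N'_6 = 124·cos52.1° = 76.2; c'Δl = 42.49; W sinα = 97.8
Σc'Δl = 143.4 kN/m; ΣN' = 862.3 kN/m; ΣW sinα = 335.0 kN/m
Resisting = 143.4 + 862.3·tan21.6° = 143.4 + 341.4 = 484.9 kN/m
FS = 484.9 / 335.0 = 1.447

FS = 1.45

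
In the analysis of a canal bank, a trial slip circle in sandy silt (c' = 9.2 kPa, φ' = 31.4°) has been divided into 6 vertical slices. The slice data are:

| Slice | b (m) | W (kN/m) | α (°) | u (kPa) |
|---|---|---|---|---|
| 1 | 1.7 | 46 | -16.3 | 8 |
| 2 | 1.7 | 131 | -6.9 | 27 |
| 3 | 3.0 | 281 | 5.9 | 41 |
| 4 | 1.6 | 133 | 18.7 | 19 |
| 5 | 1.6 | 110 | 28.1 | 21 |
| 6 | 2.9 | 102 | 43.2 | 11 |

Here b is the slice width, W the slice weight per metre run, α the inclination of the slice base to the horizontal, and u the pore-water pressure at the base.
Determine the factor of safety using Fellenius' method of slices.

Ordinary method of slices: FS = Σ[c'·Δl_i + (W_i cosα_i − u_i·Δl_i)·tanφ'] / Σ W_i sinα_i, with Δl_i = b_i / cosα_i.
Slice 1: Δl = 1.7/cos(-16.3°) = 1.771 m; N'_1 = 46·cos(-16.3°) − 8·1.771 = 30.0; c'Δl = 16.29; W sinα = -12.9
Slice 2: Δl = 1.7/cos(-6.9°) = 1.712 m; N'_2 = 131·cos(-6.9°) − 27·1.712 = 83.8; c'Δl = 15.75; W sinα = -15.7
Slice 3: Δl = 3.0/cos5.9° = 3.016 m; N'_3 = 281·cos5.9° − 41·3.016 = 155.9; c'Δl = 27.75; W sinα = 28.9
Slice 4: Δl = 1.6/cos18.7° = 1.689 m; N'_4 = 133·cos18.7° − 19·1.689 = 93.9; c'Δl = 15.54; W sinα = 42.6
Slice 5: Δl = 1.6/cos28.1° = 1.814 m; N'_5 = 110·cos28.1° − 21·1.814 = 58.9; c'Δl = 16.69; W sinα = 51.8
Slice 6: Δl = 2.9/cos43.2° = 3.978 m; N'_6 = 102·cos43.2° − 11·3.978 = 30.6; c'Δl = 36.60; W sinα = 69.8
Σc'Δl = 128.6 kN/m; ΣN' = 453.1 kN/m; ΣW sinα = 164.5 kN/m
Resisting = 128.6 + 453.1·tan31.4° = 128.6 + 276.6 = 405.2 kN/m
FS = 405.2 / 164.5 = 2.463

FS = 2.46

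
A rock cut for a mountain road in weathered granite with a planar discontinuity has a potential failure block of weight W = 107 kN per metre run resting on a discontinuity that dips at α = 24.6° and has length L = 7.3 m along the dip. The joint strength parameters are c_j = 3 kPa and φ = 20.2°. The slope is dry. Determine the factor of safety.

Resolving the block weight along and normal to the plane and applying the Mohr–Coulomb strength on the joint:
N' = W cosα = 107·cos24.6° = 97.3 kN/m
Driving force T = W sinα = 107·sin24.6° = 44.5 kN/m
Resisting force R = c_j·L + N'·tanφ = 3·7.3 + 97.3·tan20.2° = 21.9 + 35.8 = 57.7 kN/m
FS = R / T = 57.7 / 44.5 = 1.295

FS = 1.30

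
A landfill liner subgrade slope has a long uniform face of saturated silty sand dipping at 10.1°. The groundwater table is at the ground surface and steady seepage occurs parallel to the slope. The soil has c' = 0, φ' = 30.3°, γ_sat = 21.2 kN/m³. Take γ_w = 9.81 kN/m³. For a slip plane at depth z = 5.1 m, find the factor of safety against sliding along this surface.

FS = 1.76

With seepage parallel to the slope and the water table at the surface, the effective normal stress on the slip plane uses the buoyant unit weight γ' = γ_sat − γ_w while the driving shear stress uses γ_sat:
FS = [c' + γ' z cos²β tanφ'] / [γ_sat z sinβ cosβ]
(For c' = 0 this reduces to FS = (γ'/γ_sat)·tanφ'/tanβ.)
γ' = 21.2 − 9.81 = 11.39 kN/m³
Numerator = 0.0 + 11.39·5.1·cos²10.1°·tan30.3° = 0.0 + 11.39·5.1·0.9692·0.5844 = 32.901 kPa
Denominator = 21.2·5.1·sin10.1°·cos10.1° = 21.2·5.1·0.1754·0.9845 = 18.667 kPa
FS = 32.901 / 18.667 = 1.763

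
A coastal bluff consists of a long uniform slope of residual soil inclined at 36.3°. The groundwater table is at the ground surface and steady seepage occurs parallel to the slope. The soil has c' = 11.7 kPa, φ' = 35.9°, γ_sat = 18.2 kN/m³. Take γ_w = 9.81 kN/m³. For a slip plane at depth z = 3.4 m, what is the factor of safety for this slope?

With seepage parallel to the slope and the water table at the surface, the effective normal stress on the slip plane uses the buoyant unit weight γ' = γ_sat − γ_w while the driving shear stress uses γ_sat:
FS = [c' + γ' z cos²β tanφ'] / [γ_sat z sinβ cosβ]
γ' = 18.2 − 9.81 = 8.39 kN/m³
Numerator = 11.7 + 8.39·3.4·cos²36.3°·tan35.9° = 11.7 + 8.39·3.4·0.6495·0.7239 = 25.112 kPa
Denominator = 18.2·3.4·sin36.3°·cos36.3° = 18.2·3.4·0.5920·0.8059 = 29.524 kPa
FS = 25.112 / 29.524 = 0.851

FS = 0.85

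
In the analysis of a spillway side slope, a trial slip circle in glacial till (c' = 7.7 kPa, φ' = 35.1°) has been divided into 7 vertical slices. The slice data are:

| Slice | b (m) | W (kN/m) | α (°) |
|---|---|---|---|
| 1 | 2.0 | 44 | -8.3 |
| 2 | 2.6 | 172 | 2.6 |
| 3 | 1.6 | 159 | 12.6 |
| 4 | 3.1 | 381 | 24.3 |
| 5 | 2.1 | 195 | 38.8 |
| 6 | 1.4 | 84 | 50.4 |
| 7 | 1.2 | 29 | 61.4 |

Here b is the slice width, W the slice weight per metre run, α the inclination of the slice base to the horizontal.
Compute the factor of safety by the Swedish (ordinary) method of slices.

Ordinary method of slices: FS = Σ[c'·Δl_i + (W_i cosα_i)·tanφ'] / Σ W_i sinα_i, with Δl_i = b_i / cosα_i.
Slice 1: Δl = 2.0/cos(-8.3°) = 2.021 m; N'_1 = 44·cos(-8.3°) = 43.5; c'Δl = 15.56; W sinα = -6.4
Slice 2: Δl = 2.6/cos2.6° = 2.603 m; N'_2 = 172·cos2.6° = 171.8; c'Δl = 20.04; W sinα = 7.8
Slice 3: Δl = 1.6/cos12.6° = 1.639 m; N'_3 = 159·cos12.6° = 155.2; c'Δl = 12.62; W sinα = 34.7
Slice 4: Δl = 3.1/cos24.3° = 3.401 m; N'_4 = 381·cos24.3° = 347.2; c'Δl = 26.19; W sinα = 156.8
Slice 5: Δl = 2.1/cos38.8° = 2.695 m; N'_5 = 195·cos38.8° = 152.0; c'Δl = 20.75; W sinα = 122.2
Slice 6: Δl = 1.4/cos50.4° = 2.196 m; N'_6 = 84·cos50.4° = 53.5; c'Δl = 16.91; W sinα = 64.7
Slice 7: Δl = 1.2/cos61.4° = 2.507 m; N'_7 = 29·cos61.4° = 13.9; c'Δl = 19.30; W sinα = 25.5
Σc'Δl = 131.4 kN/m; ΣN' = 937.2 kN/m; ΣW sinα = 405.3 kN/m
Resisting = 131.4 + 937.2·tan35.1° = 131.4 + 658.7 = 790.0 kN/m
FS = 790.0 / 405.3 = 1.949

FS = 1.95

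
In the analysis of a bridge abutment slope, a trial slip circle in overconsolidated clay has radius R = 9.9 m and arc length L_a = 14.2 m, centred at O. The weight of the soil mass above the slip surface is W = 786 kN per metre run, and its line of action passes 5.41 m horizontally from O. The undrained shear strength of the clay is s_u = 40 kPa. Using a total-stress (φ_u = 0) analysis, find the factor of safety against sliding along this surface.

FS = 1.32

Taking moments about the centre O, the resisting moment is provided by the undrained shear strength acting along the arc:
M_R = s_u·L_a·R = 40·14.20·9.9 = 5623.2 kN·m/m
M_D = W·d = 786·5.41 = 4252.3 kN·m/m
FS = M_R / M_D = 5623.2 / 4252.3 = 1.322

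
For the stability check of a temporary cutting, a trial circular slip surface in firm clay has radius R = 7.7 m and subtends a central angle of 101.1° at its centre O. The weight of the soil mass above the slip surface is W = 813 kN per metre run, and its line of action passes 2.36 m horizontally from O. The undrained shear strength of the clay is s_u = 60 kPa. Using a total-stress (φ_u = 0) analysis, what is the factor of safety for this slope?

FS = 3.27

Taking moments about the centre O, the resisting moment is provided by the undrained shear strength acting along the arc:
Arc length L_a = R·θ = 7.7·(101.1°·π/180) = 7.7·1.7645 = 13.59 m
M_R = s_u·L_a·R = 60·13.59·7.7 = 6277.1 kN·m/m
M_D = W·d = 813·2.36 = 1918.7 kN·m/m
FS = M_R / M_D = 6277.1 / 1918.7 = 3.272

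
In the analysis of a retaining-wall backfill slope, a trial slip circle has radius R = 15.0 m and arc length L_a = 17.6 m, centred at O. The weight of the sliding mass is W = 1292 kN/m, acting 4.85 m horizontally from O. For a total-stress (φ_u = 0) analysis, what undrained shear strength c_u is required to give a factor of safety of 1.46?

FS = c_u·L_a·R / (W·d), so c_u = FS·W·d / (L_a·R).
c_u = 1.46·1292·4.85 / (17.60·15.0) = 9148.7 / 264.00 = 34.65 kPa

c_u = 34.7 kPa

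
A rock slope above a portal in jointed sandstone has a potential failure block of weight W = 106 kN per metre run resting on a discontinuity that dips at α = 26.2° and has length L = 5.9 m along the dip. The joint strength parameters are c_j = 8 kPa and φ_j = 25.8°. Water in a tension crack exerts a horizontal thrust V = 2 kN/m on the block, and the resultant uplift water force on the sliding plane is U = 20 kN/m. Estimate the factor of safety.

FS = 1.71

Resolving the block weight along and normal to the plane and applying the Mohr–Coulomb strength on the joint:
N' = W cosα − U − V sinα = 106·cos26.2° − 20 − 2·sin26.2° = 74.2 kN/m
Driving force T = W sinα + V cosα = 106·sin26.2° + 2·cos26.2° = 48.6 kN/m
Resisting force R = c_j·L + N'·tanφ_j = 8·5.9 + 74.2·tan25.8° = 47.2 + 35.9 = 83.1 kN/m
FS = R / T = 83.1 / 48.6 = 1.710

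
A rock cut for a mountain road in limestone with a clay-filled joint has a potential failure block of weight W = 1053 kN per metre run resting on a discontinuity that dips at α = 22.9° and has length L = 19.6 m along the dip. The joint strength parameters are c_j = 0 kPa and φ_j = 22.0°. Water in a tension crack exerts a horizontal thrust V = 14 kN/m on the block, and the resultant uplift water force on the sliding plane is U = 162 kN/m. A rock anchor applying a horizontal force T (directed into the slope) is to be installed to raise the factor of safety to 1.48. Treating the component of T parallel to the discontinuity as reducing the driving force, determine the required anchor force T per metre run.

T = 198 kN/m

Resolving forces along and normal to the sliding plane, with the horizontal anchor force T adding T·sinα to the effective normal force and T·cosα acting up the plane against the driving force:
FS = [c_jL + (W cosα − U − V sinα + T sinα) tanφ_j] / [W sinα + V cosα − T cosα]
Without the anchor: N' = 802.6 kN/m, driving T_d = 422.6 kN/m, resisting R = 0·19.6 + 802.6·tan22.0° = 324.3 kN/m, FS = 0.77.
Setting FS = 1.48 and solving for T:
1.48·(422.6 − T cos22.9°) = 324.3 + T sin22.9°·tan22.0°
T·(sin22.9°·tan22.0° + 1.48·cos22.9°) = 1.48·422.6 − 324.3
T·(0.3891·0.4040 + 1.48·0.9212) = 625.5 − 324.3 = 301.3
T·1.5206 = 301.3
T = 198.1 kN/m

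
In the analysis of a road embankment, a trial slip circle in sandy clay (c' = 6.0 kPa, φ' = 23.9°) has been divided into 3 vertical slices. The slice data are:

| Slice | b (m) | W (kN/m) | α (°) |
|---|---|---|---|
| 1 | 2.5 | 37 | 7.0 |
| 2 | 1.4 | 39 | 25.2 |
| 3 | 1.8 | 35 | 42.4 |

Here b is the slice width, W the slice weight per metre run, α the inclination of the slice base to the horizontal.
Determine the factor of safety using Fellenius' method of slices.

Ordinary method of slices: FS = Σ[c'·Δl_i + (W_i cosα_i)·tanφ'] / Σ W_i sinα_i, with Δl_i = b_i / cosα_i.
Slice 1: Δl = 2.5/cos7.0° = 2.519 m; N'_1 = 37·cos7.0° = 36.7; c'Δl = 15.11; W sinα = 4.5
Slice 2: Δl = 1.4/cos25.2° = 1.547 m; N'_2 = 39·cos25.2° = 35.3; c'Δl = 9.28; W sinα = 16.6
Slice 3: Δl = 1.8/cos42.4° = 2.438 m; N'_3 = 35·cos42.4° = 25.8; c'Δl = 14.63; W sinα = 23.6
Σc'Δl = 39.0 kN/m; ΣN' = 97.9 kN/m; ΣW sinα = 44.7 kN/m
Resisting = 39.0 + 97.9·tan23.9° = 39.0 + 43.4 = 82.4 kN/m
FS = 82.4 / 44.7 = 1.842

FS = 1.84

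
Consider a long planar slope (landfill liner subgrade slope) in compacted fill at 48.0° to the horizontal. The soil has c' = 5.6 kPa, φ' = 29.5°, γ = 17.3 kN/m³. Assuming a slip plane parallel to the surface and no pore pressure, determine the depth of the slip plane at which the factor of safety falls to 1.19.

Setting FS = 1.19 in FS = [c' + γz cos²β tanφ'] / [γz sinβ cosβ] and solving for z:
z = c' / [γ cosβ (FS·sinβ − cosβ·tanφ')]
  = 5.6 / [17.3·cos48.0°·(1.19·sin48.0° − cos48.0°·tan29.5°)]
  = 5.6 / [17.3·0.6691·(1.19·0.7431 − 0.6691·0.5658)]
  = 5.6 / 5.8547 = 0.956 m

z = 0.96 m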